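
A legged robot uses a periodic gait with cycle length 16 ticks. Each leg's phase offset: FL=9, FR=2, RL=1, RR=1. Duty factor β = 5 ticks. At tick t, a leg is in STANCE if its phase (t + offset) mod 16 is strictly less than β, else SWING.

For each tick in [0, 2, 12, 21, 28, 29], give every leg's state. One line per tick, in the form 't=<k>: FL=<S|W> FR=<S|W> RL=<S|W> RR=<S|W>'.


t=0: FL=W FR=S RL=S RR=S
t=2: FL=W FR=S RL=S RR=S
t=12: FL=W FR=W RL=W RR=W
t=21: FL=W FR=W RL=W RR=W
t=28: FL=W FR=W RL=W RR=W
t=29: FL=W FR=W RL=W RR=W

t=0: phase=(9,2,1,1) vs β=5 → FL=W FR=S RL=S RR=S
t=2: phase=(11,4,3,3) vs β=5 → FL=W FR=S RL=S RR=S
t=12: phase=(5,14,13,13) vs β=5 → FL=W FR=W RL=W RR=W
t=21: phase=(14,7,6,6) vs β=5 → FL=W FR=W RL=W RR=W
t=28: phase=(5,14,13,13) vs β=5 → FL=W FR=W RL=W RR=W
t=29: phase=(6,15,14,14) vs β=5 → FL=W FR=W RL=W RR=W


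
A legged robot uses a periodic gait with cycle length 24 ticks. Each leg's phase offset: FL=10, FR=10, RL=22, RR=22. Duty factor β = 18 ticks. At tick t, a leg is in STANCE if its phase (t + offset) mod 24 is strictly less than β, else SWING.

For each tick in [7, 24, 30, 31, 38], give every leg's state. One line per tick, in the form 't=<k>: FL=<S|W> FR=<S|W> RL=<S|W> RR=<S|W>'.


t=7: phase=(17,17,5,5) vs β=18 → FL=S FR=S RL=S RR=S
t=24: phase=(10,10,22,22) vs β=18 → FL=S FR=S RL=W RR=W
t=30: phase=(16,16,4,4) vs β=18 → FL=S FR=S RL=S RR=S
t=31: phase=(17,17,5,5) vs β=18 → FL=S FR=S RL=S RR=S
t=38: phase=(0,0,12,12) vs β=18 → FL=S FR=S RL=S RR=S

t=7: FL=S FR=S RL=S RR=S
t=24: FL=S FR=S RL=W RR=W
t=30: FL=S FR=S RL=S RR=S
t=31: FL=S FR=S RL=S RR=S
t=38: FL=S FR=S RL=S RR=S


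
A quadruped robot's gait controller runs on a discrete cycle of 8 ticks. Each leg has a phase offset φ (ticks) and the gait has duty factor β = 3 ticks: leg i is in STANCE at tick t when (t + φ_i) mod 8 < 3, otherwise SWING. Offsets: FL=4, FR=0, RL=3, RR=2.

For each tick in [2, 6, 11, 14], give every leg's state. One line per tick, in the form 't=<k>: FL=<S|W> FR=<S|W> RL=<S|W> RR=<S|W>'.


t=2: phase=(6,2,5,4) vs β=3 → FL=W FR=S RL=W RR=W
t=6: phase=(2,6,1,0) vs β=3 → FL=S FR=W RL=S RR=S
t=11: phase=(7,3,6,5) vs β=3 → FL=W FR=W RL=W RR=W
t=14: phase=(2,6,1,0) vs β=3 → FL=S FR=W RL=S RR=S

t=2: FL=W FR=S RL=W RR=W
t=6: FL=S FR=W RL=S RR=S
t=11: FL=W FR=W RL=W RR=W
t=14: FL=S FR=W RL=S RR=S


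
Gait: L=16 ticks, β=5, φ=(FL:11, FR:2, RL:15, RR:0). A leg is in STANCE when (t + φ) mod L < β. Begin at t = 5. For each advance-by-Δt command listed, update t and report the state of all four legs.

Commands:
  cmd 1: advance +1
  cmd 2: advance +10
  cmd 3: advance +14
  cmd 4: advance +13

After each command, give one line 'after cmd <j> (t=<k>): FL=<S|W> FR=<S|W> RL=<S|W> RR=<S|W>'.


after cmd 1 (t=6): FL=S FR=W RL=W RR=W
after cmd 2 (t=16): FL=W FR=S RL=W RR=S
after cmd 3 (t=30): FL=W FR=S RL=W RR=W
after cmd 4 (t=43): FL=W FR=W RL=W RR=W

start t=5: FL=S FR=W RL=S RR=W
cmd 1: advance +1 → t=6, phase=(1,8,5,6) → FL=S FR=W RL=W RR=W
cmd 2: advance +10 → t=16, phase=(11,2,15,0) → FL=W FR=S RL=W RR=S
cmd 3: advance +14 → t=30, phase=(9,0,13,14) → FL=W FR=S RL=W RR=W
cmd 4: advance +13 → t=43, phase=(6,13,10,11) → FL=W FR=W RL=W RR=W


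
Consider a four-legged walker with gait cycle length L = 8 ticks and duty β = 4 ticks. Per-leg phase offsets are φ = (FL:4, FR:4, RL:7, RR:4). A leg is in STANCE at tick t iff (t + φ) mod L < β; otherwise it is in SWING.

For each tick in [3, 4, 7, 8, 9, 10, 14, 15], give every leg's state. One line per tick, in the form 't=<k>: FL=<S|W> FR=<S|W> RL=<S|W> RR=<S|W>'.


t=3: FL=W FR=W RL=S RR=W
t=4: FL=S FR=S RL=S RR=S
t=7: FL=S FR=S RL=W RR=S
t=8: FL=W FR=W RL=W RR=W
t=9: FL=W FR=W RL=S RR=W
t=10: FL=W FR=W RL=S RR=W
t=14: FL=S FR=S RL=W RR=S
t=15: FL=S FR=S RL=W RR=S

t=3: phase=(7,7,2,7) vs β=4 → FL=W FR=W RL=S RR=W
t=4: phase=(0,0,3,0) vs β=4 → FL=S FR=S RL=S RR=S
t=7: phase=(3,3,6,3) vs β=4 → FL=S FR=S RL=W RR=S
t=8: phase=(4,4,7,4) vs β=4 → FL=W FR=W RL=W RR=W
t=9: phase=(5,5,0,5) vs β=4 → FL=W FR=W RL=S RR=W
t=10: phase=(6,6,1,6) vs β=4 → FL=W FR=W RL=S RR=W
t=14: phase=(2,2,5,2) vs β=4 → FL=S FR=S RL=W RR=S
t=15: phase=(3,3,6,3) vs β=4 → FL=S FR=S RL=W RR=S


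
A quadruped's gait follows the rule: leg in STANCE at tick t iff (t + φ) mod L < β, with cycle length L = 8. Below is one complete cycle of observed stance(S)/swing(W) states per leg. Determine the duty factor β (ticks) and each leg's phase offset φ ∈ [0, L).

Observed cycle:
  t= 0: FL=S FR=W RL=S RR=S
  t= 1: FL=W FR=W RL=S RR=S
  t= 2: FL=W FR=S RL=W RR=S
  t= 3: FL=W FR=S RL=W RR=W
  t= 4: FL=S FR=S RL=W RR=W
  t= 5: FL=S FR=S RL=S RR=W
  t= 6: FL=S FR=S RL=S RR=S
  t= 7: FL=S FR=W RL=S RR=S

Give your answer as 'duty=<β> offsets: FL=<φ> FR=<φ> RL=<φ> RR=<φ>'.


duty β = stance ticks per leg = 5
FL: stance ticks = 5; W→S at t=4 → φ=4
FR: stance ticks = 5; W→S at t=2 → φ=6
RL: stance ticks = 5; W→S at t=5 → φ=3
RR: stance ticks = 5; W→S at t=6 → φ=2

duty=5 offsets: FL=4 FR=6 RL=3 RR=2


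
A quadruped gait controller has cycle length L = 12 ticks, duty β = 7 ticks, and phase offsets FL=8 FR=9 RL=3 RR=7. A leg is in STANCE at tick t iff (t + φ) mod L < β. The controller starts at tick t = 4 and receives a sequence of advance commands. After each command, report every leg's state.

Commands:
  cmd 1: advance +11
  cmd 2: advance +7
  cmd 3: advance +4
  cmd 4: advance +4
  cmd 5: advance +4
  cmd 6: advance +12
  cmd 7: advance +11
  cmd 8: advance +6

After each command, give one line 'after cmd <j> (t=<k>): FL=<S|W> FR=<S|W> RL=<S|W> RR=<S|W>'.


after cmd 1 (t=15): FL=W FR=S RL=S RR=W
after cmd 2 (t=22): FL=S FR=W RL=S RR=S
after cmd 3 (t=26): FL=W FR=W RL=S RR=W
after cmd 4 (t=30): FL=S FR=S RL=W RR=S
after cmd 5 (t=34): FL=S FR=W RL=S RR=S
after cmd 6 (t=46): FL=S FR=W RL=S RR=S
after cmd 7 (t=57): FL=S FR=S RL=S RR=S
after cmd 8 (t=63): FL=W FR=S RL=S RR=W

start t=4: FL=S FR=S RL=W RR=W
cmd 1: advance +11 → t=15, phase=(11,0,6,10) → FL=W FR=S RL=S RR=W
cmd 2: advance +7 → t=22, phase=(6,7,1,5) → FL=S FR=W RL=S RR=S
cmd 3: advance +4 → t=26, phase=(10,11,5,9) → FL=W FR=W RL=S RR=W
cmd 4: advance +4 → t=30, phase=(2,3,9,1) → FL=S FR=S RL=W RR=S
cmd 5: advance +4 → t=34, phase=(6,7,1,5) → FL=S FR=W RL=S RR=S
cmd 6: advance +12 → t=46, phase=(6,7,1,5) → FL=S FR=W RL=S RR=S
cmd 7: advance +11 → t=57, phase=(5,6,0,4) → FL=S FR=S RL=S RR=S
cmd 8: advance +6 → t=63, phase=(11,0,6,10) → FL=W FR=S RL=S RR=W


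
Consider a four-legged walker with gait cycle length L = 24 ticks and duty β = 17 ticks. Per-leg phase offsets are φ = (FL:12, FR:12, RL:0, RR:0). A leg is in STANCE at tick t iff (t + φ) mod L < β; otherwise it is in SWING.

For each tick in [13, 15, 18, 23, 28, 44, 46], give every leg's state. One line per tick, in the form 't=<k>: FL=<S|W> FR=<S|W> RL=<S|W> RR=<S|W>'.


t=13: FL=S FR=S RL=S RR=S
t=15: FL=S FR=S RL=S RR=S
t=18: FL=S FR=S RL=W RR=W
t=23: FL=S FR=S RL=W RR=W
t=28: FL=S FR=S RL=S RR=S
t=44: FL=S FR=S RL=W RR=W
t=46: FL=S FR=S RL=W RR=W

t=13: phase=(1,1,13,13) vs β=17 → FL=S FR=S RL=S RR=S
t=15: phase=(3,3,15,15) vs β=17 → FL=S FR=S RL=S RR=S
t=18: phase=(6,6,18,18) vs β=17 → FL=S FR=S RL=W RR=W
t=23: phase=(11,11,23,23) vs β=17 → FL=S FR=S RL=W RR=W
t=28: phase=(16,16,4,4) vs β=17 → FL=S FR=S RL=S RR=S
t=44: phase=(8,8,20,20) vs β=17 → FL=S FR=S RL=W RR=W
t=46: phase=(10,10,22,22) vs β=17 → FL=S FR=S RL=W RR=W


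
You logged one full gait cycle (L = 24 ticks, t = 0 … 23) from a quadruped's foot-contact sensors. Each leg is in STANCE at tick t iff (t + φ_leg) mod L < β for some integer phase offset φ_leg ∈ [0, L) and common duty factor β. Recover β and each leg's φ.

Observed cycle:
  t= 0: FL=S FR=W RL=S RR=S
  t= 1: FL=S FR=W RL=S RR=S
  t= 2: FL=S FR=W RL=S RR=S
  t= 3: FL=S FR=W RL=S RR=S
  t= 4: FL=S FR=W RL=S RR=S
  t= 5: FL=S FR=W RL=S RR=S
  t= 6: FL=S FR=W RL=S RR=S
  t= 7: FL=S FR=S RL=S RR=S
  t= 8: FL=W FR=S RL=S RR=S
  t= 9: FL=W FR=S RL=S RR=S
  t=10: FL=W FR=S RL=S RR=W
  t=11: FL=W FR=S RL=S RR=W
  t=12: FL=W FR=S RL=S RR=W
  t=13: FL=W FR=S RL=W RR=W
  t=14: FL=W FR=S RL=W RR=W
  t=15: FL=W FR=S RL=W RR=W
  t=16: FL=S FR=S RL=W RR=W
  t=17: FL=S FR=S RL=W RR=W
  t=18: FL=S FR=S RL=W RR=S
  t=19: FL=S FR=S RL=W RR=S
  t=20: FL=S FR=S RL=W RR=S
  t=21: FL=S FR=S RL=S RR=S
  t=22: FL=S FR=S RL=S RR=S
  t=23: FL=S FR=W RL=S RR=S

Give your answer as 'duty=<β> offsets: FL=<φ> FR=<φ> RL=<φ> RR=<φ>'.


duty β = stance ticks per leg = 16
FL: stance ticks = 16; W→S at t=16 → φ=8
FR: stance ticks = 16; W→S at t=7 → φ=17
RL: stance ticks = 16; W→S at t=21 → φ=3
RR: stance ticks = 16; W→S at t=18 → φ=6

duty=16 offsets: FL=8 FR=17 RL=3 RR=6


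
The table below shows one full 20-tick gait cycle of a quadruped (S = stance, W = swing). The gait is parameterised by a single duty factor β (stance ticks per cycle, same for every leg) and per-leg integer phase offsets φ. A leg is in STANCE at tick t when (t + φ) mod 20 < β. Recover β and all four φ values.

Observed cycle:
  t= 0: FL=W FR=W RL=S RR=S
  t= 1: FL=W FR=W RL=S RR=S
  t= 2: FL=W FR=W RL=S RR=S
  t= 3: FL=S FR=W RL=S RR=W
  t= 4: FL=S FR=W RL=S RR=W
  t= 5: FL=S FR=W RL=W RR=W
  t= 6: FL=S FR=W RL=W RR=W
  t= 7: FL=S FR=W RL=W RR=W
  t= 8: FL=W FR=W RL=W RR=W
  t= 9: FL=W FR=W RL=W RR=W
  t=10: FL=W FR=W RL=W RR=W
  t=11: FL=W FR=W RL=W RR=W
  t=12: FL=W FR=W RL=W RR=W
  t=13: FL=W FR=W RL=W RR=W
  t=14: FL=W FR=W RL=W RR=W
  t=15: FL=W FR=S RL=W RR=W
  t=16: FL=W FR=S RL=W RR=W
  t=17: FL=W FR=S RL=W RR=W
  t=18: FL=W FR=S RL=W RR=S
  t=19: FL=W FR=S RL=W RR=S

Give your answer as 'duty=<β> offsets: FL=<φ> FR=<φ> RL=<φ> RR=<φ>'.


duty=5 offsets: FL=17 FR=5 RL=0 RR=2

duty β = stance ticks per leg = 5
FL: stance ticks = 5; W→S at t=3 → φ=17
FR: stance ticks = 5; W→S at t=15 → φ=5
RL: stance ticks = 5; W→S at t=0 → φ=0
RR: stance ticks = 5; W→S at t=18 → φ=2


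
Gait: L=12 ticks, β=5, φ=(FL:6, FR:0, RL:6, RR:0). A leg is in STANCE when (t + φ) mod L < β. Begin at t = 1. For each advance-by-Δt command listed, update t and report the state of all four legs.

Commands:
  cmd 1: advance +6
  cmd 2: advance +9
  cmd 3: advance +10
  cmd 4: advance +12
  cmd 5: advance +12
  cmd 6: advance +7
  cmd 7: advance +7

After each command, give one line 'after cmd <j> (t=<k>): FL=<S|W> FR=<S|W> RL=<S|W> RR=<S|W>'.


start t=1: FL=W FR=S RL=W RR=S
cmd 1: advance +6 → t=7, phase=(1,7,1,7) → FL=S FR=W RL=S RR=W
cmd 2: advance +9 → t=16, phase=(10,4,10,4) → FL=W FR=S RL=W RR=S
cmd 3: advance +10 → t=26, phase=(8,2,8,2) → FL=W FR=S RL=W RR=S
cmd 4: advance +12 → t=38, phase=(8,2,8,2) → FL=W FR=S RL=W RR=S
cmd 5: advance +12 → t=50, phase=(8,2,8,2) → FL=W FR=S RL=W RR=S
cmd 6: advance +7 → t=57, phase=(3,9,3,9) → FL=S FR=W RL=S RR=W
cmd 7: advance +7 → t=64, phase=(10,4,10,4) → FL=W FR=S RL=W RR=S

after cmd 1 (t=7): FL=S FR=W RL=S RR=W
after cmd 2 (t=16): FL=W FR=S RL=W RR=S
after cmd 3 (t=26): FL=W FR=S RL=W RR=S
after cmd 4 (t=38): FL=W FR=S RL=W RR=S
after cmd 5 (t=50): FL=W FR=S RL=W RR=S
after cmd 6 (t=57): FL=S FR=W RL=S RR=W
after cmd 7 (t=64): FL=W FR=S RL=W RR=S


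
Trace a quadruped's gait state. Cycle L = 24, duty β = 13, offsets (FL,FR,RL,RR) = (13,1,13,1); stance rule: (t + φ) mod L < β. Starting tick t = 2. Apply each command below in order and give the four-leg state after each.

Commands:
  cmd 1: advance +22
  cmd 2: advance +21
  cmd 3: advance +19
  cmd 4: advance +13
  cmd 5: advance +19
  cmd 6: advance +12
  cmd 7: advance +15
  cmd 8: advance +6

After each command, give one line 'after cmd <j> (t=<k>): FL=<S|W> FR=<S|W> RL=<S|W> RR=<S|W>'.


after cmd 1 (t=24): FL=W FR=S RL=W RR=S
after cmd 2 (t=45): FL=S FR=W RL=S RR=W
after cmd 3 (t=64): FL=S FR=W RL=S RR=W
after cmd 4 (t=77): FL=W FR=S RL=W RR=S
after cmd 5 (t=96): FL=W FR=S RL=W RR=S
after cmd 6 (t=108): FL=S FR=W RL=S RR=W
after cmd 7 (t=123): FL=W FR=S RL=W RR=S
after cmd 8 (t=129): FL=W FR=S RL=W RR=S

start t=2: FL=W FR=S RL=W RR=S
cmd 1: advance +22 → t=24, phase=(13,1,13,1) → FL=W FR=S RL=W RR=S
cmd 2: advance +21 → t=45, phase=(10,22,10,22) → FL=S FR=W RL=S RR=W
cmd 3: advance +19 → t=64, phase=(5,17,5,17) → FL=S FR=W RL=S RR=W
cmd 4: advance +13 → t=77, phase=(18,6,18,6) → FL=W FR=S RL=W RR=S
cmd 5: advance +19 → t=96, phase=(13,1,13,1) → FL=W FR=S RL=W RR=S
cmd 6: advance +12 → t=108, phase=(1,13,1,13) → FL=S FR=W RL=S RR=W
cmd 7: advance +15 → t=123, phase=(16,4,16,4) → FL=W FR=S RL=W RR=S
cmd 8: advance +6 → t=129, phase=(22,10,22,10) → FL=W FR=S RL=W RR=S


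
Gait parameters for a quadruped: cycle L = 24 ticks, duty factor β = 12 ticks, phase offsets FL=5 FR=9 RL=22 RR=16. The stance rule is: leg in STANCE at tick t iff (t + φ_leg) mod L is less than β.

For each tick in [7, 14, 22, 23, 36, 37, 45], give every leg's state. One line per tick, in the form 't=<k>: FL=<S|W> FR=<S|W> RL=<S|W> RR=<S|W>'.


t=7: FL=W FR=W RL=S RR=W
t=14: FL=W FR=W RL=W RR=S
t=22: FL=S FR=S RL=W RR=W
t=23: FL=S FR=S RL=W RR=W
t=36: FL=W FR=W RL=S RR=S
t=37: FL=W FR=W RL=S RR=S
t=45: FL=S FR=S RL=W RR=W

t=7: phase=(12,16,5,23) vs β=12 → FL=W FR=W RL=S RR=W
t=14: phase=(19,23,12,6) vs β=12 → FL=W FR=W RL=W RR=S
t=22: phase=(3,7,20,14) vs β=12 → FL=S FR=S RL=W RR=W
t=23: phase=(4,8,21,15) vs β=12 → FL=S FR=S RL=W RR=W
t=36: phase=(17,21,10,4) vs β=12 → FL=W FR=W RL=S RR=S
t=37: phase=(18,22,11,5) vs β=12 → FL=W FR=W RL=S RR=S
t=45: phase=(2,6,19,13) vs β=12 → FL=S FR=S RL=W RR=W


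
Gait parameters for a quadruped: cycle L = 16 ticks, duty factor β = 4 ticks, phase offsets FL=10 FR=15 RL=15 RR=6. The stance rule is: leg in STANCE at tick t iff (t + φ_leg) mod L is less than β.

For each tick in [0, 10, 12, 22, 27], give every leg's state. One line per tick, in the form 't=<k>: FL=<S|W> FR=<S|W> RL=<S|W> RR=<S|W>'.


t=0: phase=(10,15,15,6) vs β=4 → FL=W FR=W RL=W RR=W
t=10: phase=(4,9,9,0) vs β=4 → FL=W FR=W RL=W RR=S
t=12: phase=(6,11,11,2) vs β=4 → FL=W FR=W RL=W RR=S
t=22: phase=(0,5,5,12) vs β=4 → FL=S FR=W RL=W RR=W
t=27: phase=(5,10,10,1) vs β=4 → FL=W FR=W RL=W RR=S

t=0: FL=W FR=W RL=W RR=W
t=10: FL=W FR=W RL=W RR=S
t=12: FL=W FR=W RL=W RR=S
t=22: FL=S FR=W RL=W RR=W
t=27: FL=W FR=W RL=W RR=S


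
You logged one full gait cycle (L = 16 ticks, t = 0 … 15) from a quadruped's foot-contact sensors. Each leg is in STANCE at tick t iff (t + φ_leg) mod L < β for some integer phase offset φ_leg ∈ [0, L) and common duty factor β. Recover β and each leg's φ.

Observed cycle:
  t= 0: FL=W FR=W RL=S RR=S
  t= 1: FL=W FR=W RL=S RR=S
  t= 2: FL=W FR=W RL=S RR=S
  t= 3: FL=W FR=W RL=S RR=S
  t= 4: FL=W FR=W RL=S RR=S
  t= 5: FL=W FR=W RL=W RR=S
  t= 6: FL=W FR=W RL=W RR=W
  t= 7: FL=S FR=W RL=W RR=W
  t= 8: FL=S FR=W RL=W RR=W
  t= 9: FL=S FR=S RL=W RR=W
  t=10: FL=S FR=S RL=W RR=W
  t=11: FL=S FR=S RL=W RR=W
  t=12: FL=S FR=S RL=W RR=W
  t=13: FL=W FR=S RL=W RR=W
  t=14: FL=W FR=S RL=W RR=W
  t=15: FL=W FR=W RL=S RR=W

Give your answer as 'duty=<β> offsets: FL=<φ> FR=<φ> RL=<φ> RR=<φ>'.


duty β = stance ticks per leg = 6
FL: stance ticks = 6; W→S at t=7 → φ=9
FR: stance ticks = 6; W→S at t=9 → φ=7
RL: stance ticks = 6; W→S at t=15 → φ=1
RR: stance ticks = 6; W→S at t=0 → φ=0

duty=6 offsets: FL=9 FR=7 RL=1 RR=0


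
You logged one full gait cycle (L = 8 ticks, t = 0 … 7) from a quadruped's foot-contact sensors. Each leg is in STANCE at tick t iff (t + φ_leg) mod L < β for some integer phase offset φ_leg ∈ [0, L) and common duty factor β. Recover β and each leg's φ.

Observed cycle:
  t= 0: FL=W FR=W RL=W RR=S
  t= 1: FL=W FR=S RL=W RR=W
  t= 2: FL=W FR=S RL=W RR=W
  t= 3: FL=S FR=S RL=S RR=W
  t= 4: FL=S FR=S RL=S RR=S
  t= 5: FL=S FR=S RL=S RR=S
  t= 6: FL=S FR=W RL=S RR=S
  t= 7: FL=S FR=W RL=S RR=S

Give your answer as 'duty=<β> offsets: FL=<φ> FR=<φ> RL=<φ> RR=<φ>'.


duty β = stance ticks per leg = 5
FL: stance ticks = 5; W→S at t=3 → φ=5
FR: stance ticks = 5; W→S at t=1 → φ=7
RL: stance ticks = 5; W→S at t=3 → φ=5
RR: stance ticks = 5; W→S at t=4 → φ=4

duty=5 offsets: FL=5 FR=7 RL=5 RR=4


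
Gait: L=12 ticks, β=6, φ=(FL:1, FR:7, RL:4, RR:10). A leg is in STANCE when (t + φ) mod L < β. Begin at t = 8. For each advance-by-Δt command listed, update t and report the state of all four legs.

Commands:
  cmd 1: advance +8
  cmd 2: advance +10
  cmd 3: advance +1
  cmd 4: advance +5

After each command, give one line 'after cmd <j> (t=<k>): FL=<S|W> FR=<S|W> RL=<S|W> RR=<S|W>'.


start t=8: FL=W FR=S RL=S RR=W
cmd 1: advance +8 → t=16, phase=(5,11,8,2) → FL=S FR=W RL=W RR=S
cmd 2: advance +10 → t=26, phase=(3,9,6,0) → FL=S FR=W RL=W RR=S
cmd 3: advance +1 → t=27, phase=(4,10,7,1) → FL=S FR=W RL=W RR=S
cmd 4: advance +5 → t=32, phase=(9,3,0,6) → FL=W FR=S RL=S RR=W

after cmd 1 (t=16): FL=S FR=W RL=W RR=S
after cmd 2 (t=26): FL=S FR=W RL=W RR=S
after cmd 3 (t=27): FL=S FR=W RL=W RR=S
after cmd 4 (t=32): FL=W FR=S RL=S RR=W


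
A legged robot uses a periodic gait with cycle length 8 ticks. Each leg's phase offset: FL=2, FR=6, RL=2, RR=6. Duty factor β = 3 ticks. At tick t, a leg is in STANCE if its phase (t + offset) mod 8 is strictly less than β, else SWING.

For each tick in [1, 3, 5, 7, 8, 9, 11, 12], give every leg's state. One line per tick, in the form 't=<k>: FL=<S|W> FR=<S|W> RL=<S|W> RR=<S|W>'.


t=1: FL=W FR=W RL=W RR=W
t=3: FL=W FR=S RL=W RR=S
t=5: FL=W FR=W RL=W RR=W
t=7: FL=S FR=W RL=S RR=W
t=8: FL=S FR=W RL=S RR=W
t=9: FL=W FR=W RL=W RR=W
t=11: FL=W FR=S RL=W RR=S
t=12: FL=W FR=S RL=W RR=S

t=1: phase=(3,7,3,7) vs β=3 → FL=W FR=W RL=W RR=W
t=3: phase=(5,1,5,1) vs β=3 → FL=W FR=S RL=W RR=S
t=5: phase=(7,3,7,3) vs β=3 → FL=W FR=W RL=W RR=W
t=7: phase=(1,5,1,5) vs β=3 → FL=S FR=W RL=S RR=W
t=8: phase=(2,6,2,6) vs β=3 → FL=S FR=W RL=S RR=W
t=9: phase=(3,7,3,7) vs β=3 → FL=W FR=W RL=W RR=W
t=11: phase=(5,1,5,1) vs β=3 → FL=W FR=S RL=W RR=S
t=12: phase=(6,2,6,2) vs β=3 → FL=W FR=S RL=W RR=S


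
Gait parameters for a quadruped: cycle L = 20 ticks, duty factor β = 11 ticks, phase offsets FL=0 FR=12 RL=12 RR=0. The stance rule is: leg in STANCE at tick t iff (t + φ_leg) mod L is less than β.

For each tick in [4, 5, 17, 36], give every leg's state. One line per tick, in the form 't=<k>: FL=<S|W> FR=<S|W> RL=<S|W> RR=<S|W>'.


t=4: phase=(4,16,16,4) vs β=11 → FL=S FR=W RL=W RR=S
t=5: phase=(5,17,17,5) vs β=11 → FL=S FR=W RL=W RR=S
t=17: phase=(17,9,9,17) vs β=11 → FL=W FR=S RL=S RR=W
t=36: phase=(16,8,8,16) vs β=11 → FL=W FR=S RL=S RR=W

t=4: FL=S FR=W RL=W RR=S
t=5: FL=S FR=W RL=W RR=S
t=17: FL=W FR=S RL=S RR=W
t=36: FL=W FR=S RL=S RR=W


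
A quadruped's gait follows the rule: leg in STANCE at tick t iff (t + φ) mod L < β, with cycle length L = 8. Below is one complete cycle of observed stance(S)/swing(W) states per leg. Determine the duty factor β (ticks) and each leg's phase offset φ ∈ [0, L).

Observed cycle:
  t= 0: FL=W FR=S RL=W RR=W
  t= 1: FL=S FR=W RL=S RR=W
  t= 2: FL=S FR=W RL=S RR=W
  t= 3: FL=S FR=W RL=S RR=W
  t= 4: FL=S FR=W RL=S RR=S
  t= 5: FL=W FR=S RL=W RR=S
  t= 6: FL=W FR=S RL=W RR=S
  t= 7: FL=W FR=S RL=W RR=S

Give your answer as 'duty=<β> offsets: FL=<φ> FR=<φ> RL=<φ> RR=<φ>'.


duty=4 offsets: FL=7 FR=3 RL=7 RR=4

duty β = stance ticks per leg = 4
FL: stance ticks = 4; W→S at t=1 → φ=7
FR: stance ticks = 4; W→S at t=5 → φ=3
RL: stance ticks = 4; W→S at t=1 → φ=7
RR: stance ticks = 4; W→S at t=4 → φ=4


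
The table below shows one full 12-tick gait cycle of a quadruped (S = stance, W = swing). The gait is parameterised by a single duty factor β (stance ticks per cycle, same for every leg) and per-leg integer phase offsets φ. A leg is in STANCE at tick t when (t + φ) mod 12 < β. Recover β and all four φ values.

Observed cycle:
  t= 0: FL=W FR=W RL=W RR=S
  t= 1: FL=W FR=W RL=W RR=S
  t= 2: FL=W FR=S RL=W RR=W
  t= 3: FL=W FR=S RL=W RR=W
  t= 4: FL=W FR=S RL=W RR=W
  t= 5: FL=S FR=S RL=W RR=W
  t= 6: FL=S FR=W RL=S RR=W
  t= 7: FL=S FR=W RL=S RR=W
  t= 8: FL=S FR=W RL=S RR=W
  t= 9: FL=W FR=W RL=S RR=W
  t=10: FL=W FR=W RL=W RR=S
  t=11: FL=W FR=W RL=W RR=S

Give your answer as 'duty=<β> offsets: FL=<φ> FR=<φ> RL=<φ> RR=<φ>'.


duty β = stance ticks per leg = 4
FL: stance ticks = 4; W→S at t=5 → φ=7
FR: stance ticks = 4; W→S at t=2 → φ=10
RL: stance ticks = 4; W→S at t=6 → φ=6
RR: stance ticks = 4; W→S at t=10 → φ=2

duty=4 offsets: FL=7 FR=10 RL=6 RR=2


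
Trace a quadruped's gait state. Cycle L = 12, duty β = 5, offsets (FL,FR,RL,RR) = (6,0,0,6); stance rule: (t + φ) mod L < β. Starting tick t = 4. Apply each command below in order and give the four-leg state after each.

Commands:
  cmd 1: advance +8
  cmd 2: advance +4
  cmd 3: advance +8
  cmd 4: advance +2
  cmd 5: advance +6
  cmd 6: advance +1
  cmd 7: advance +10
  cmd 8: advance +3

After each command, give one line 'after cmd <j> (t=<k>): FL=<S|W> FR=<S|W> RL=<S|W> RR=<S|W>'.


start t=4: FL=W FR=S RL=S RR=W
cmd 1: advance +8 → t=12, phase=(6,0,0,6) → FL=W FR=S RL=S RR=W
cmd 2: advance +4 → t=16, phase=(10,4,4,10) → FL=W FR=S RL=S RR=W
cmd 3: advance +8 → t=24, phase=(6,0,0,6) → FL=W FR=S RL=S RR=W
cmd 4: advance +2 → t=26, phase=(8,2,2,8) → FL=W FR=S RL=S RR=W
cmd 5: advance +6 → t=32, phase=(2,8,8,2) → FL=S FR=W RL=W RR=S
cmd 6: advance +1 → t=33, phase=(3,9,9,3) → FL=S FR=W RL=W RR=S
cmd 7: advance +10 → t=43, phase=(1,7,7,1) → FL=S FR=W RL=W RR=S
cmd 8: advance +3 → t=46, phase=(4,10,10,4) → FL=S FR=W RL=W RR=S

after cmd 1 (t=12): FL=W FR=S RL=S RR=W
after cmd 2 (t=16): FL=W FR=S RL=S RR=W
after cmd 3 (t=24): FL=W FR=S RL=S RR=W
after cmd 4 (t=26): FL=W FR=S RL=S RR=W
after cmd 5 (t=32): FL=S FR=W RL=W RR=S
after cmd 6 (t=33): FL=S FR=W RL=W RR=S
after cmd 7 (t=43): FL=S FR=W RL=W RR=S
after cmd 8 (t=46): FL=S FR=W RL=W RR=S


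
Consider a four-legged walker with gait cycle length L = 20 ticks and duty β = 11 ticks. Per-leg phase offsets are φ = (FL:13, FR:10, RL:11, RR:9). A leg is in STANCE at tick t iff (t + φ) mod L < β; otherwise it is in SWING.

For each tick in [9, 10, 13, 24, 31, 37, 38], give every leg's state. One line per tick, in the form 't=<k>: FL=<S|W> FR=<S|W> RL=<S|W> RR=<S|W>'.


t=9: FL=S FR=W RL=S RR=W
t=10: FL=S FR=S RL=S RR=W
t=13: FL=S FR=S RL=S RR=S
t=24: FL=W FR=W RL=W RR=W
t=31: FL=S FR=S RL=S RR=S
t=37: FL=S FR=S RL=S RR=S
t=38: FL=W FR=S RL=S RR=S

t=9: phase=(2,19,0,18) vs β=11 → FL=S FR=W RL=S RR=W
t=10: phase=(3,0,1,19) vs β=11 → FL=S FR=S RL=S RR=W
t=13: phase=(6,3,4,2) vs β=11 → FL=S FR=S RL=S RR=S
t=24: phase=(17,14,15,13) vs β=11 → FL=W FR=W RL=W RR=W
t=31: phase=(4,1,2,0) vs β=11 → FL=S FR=S RL=S RR=S
t=37: phase=(10,7,8,6) vs β=11 → FL=S FR=S RL=S RR=S
t=38: phase=(11,8,9,7) vs β=11 → FL=W FR=S RL=S RR=S


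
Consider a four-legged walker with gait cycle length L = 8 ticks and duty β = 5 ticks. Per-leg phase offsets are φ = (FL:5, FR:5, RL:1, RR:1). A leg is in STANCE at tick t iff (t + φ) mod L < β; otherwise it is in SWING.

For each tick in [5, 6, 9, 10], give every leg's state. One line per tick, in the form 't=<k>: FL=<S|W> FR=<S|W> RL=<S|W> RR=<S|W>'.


t=5: phase=(2,2,6,6) vs β=5 → FL=S FR=S RL=W RR=W
t=6: phase=(3,3,7,7) vs β=5 → FL=S FR=S RL=W RR=W
t=9: phase=(6,6,2,2) vs β=5 → FL=W FR=W RL=S RR=S
t=10: phase=(7,7,3,3) vs β=5 → FL=W FR=W RL=S RR=S

t=5: FL=S FR=S RL=W RR=W
t=6: FL=S FR=S RL=W RR=W
t=9: FL=W FR=W RL=S RR=S
t=10: FL=W FR=W RL=S RR=S


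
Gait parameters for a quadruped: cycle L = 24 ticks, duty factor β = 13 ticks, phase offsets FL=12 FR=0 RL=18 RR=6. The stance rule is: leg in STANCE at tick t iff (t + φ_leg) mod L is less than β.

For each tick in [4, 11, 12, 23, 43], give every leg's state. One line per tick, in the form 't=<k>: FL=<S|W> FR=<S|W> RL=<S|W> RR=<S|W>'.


t=4: FL=W FR=S RL=W RR=S
t=11: FL=W FR=S RL=S RR=W
t=12: FL=S FR=S RL=S RR=W
t=23: FL=S FR=W RL=W RR=S
t=43: FL=S FR=W RL=W RR=S

t=4: phase=(16,4,22,10) vs β=13 → FL=W FR=S RL=W RR=S
t=11: phase=(23,11,5,17) vs β=13 → FL=W FR=S RL=S RR=W
t=12: phase=(0,12,6,18) vs β=13 → FL=S FR=S RL=S RR=W
t=23: phase=(11,23,17,5) vs β=13 → FL=S FR=W RL=W RR=S
t=43: phase=(7,19,13,1) vs β=13 → FL=S FR=W RL=W RR=S


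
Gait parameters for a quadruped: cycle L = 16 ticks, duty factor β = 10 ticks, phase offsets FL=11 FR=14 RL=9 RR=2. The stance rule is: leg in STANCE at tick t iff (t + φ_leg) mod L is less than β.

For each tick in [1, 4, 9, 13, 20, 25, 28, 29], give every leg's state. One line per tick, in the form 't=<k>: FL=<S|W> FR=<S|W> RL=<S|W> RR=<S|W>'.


t=1: FL=W FR=W RL=W RR=S
t=4: FL=W FR=S RL=W RR=S
t=9: FL=S FR=S RL=S RR=W
t=13: FL=S FR=W RL=S RR=W
t=20: FL=W FR=S RL=W RR=S
t=25: FL=S FR=S RL=S RR=W
t=28: FL=S FR=W RL=S RR=W
t=29: FL=S FR=W RL=S RR=W

t=1: phase=(12,15,10,3) vs β=10 → FL=W FR=W RL=W RR=S
t=4: phase=(15,2,13,6) vs β=10 → FL=W FR=S RL=W RR=S
t=9: phase=(4,7,2,11) vs β=10 → FL=S FR=S RL=S RR=W
t=13: phase=(8,11,6,15) vs β=10 → FL=S FR=W RL=S RR=W
t=20: phase=(15,2,13,6) vs β=10 → FL=W FR=S RL=W RR=S
t=25: phase=(4,7,2,11) vs β=10 → FL=S FR=S RL=S RR=W
t=28: phase=(7,10,5,14) vs β=10 → FL=S FR=W RL=S RR=W
t=29: phase=(8,11,6,15) vs β=10 → FL=S FR=W RL=S RR=W


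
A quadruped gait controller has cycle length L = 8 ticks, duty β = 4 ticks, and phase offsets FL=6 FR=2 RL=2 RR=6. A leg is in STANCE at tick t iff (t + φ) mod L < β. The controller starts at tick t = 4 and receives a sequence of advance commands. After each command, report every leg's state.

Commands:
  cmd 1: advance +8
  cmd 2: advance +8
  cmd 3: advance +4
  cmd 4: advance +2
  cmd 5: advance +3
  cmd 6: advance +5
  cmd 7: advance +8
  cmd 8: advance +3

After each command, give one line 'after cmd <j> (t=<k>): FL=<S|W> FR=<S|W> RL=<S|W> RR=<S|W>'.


start t=4: FL=S FR=W RL=W RR=S
cmd 1: advance +8 → t=12, phase=(2,6,6,2) → FL=S FR=W RL=W RR=S
cmd 2: advance +8 → t=20, phase=(2,6,6,2) → FL=S FR=W RL=W RR=S
cmd 3: advance +4 → t=24, phase=(6,2,2,6) → FL=W FR=S RL=S RR=W
cmd 4: advance +2 → t=26, phase=(0,4,4,0) → FL=S FR=W RL=W RR=S
cmd 5: advance +3 → t=29, phase=(3,7,7,3) → FL=S FR=W RL=W RR=S
cmd 6: advance +5 → t=34, phase=(0,4,4,0) → FL=S FR=W RL=W RR=S
cmd 7: advance +8 → t=42, phase=(0,4,4,0) → FL=S FR=W RL=W RR=S
cmd 8: advance +3 → t=45, phase=(3,7,7,3) → FL=S FR=W RL=W RR=S

after cmd 1 (t=12): FL=S FR=W RL=W RR=S
after cmd 2 (t=20): FL=S FR=W RL=W RR=S
after cmd 3 (t=24): FL=W FR=S RL=S RR=W
after cmd 4 (t=26): FL=S FR=W RL=W RR=S
after cmd 5 (t=29): FL=S FR=W RL=W RR=S
after cmd 6 (t=34): FL=S FR=W RL=W RR=S
after cmd 7 (t=42): FL=S FR=W RL=W RR=S
after cmd 8 (t=45): FL=S FR=W RL=W RR=S


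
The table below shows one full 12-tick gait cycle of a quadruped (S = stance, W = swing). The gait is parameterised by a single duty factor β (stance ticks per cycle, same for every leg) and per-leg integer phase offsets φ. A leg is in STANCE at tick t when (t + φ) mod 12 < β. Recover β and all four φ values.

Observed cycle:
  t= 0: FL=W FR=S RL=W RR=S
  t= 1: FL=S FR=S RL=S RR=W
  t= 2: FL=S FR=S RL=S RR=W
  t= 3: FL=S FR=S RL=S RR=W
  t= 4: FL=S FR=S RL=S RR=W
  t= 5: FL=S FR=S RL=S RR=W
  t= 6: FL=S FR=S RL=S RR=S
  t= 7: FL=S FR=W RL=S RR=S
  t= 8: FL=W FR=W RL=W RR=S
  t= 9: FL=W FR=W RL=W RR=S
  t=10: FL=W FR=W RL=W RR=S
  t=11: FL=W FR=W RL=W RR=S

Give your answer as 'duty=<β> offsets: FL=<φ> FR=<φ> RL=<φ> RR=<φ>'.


duty=7 offsets: FL=11 FR=0 RL=11 RR=6

duty β = stance ticks per leg = 7
FL: stance ticks = 7; W→S at t=1 → φ=11
FR: stance ticks = 7; W→S at t=0 → φ=0
RL: stance ticks = 7; W→S at t=1 → φ=11
RR: stance ticks = 7; W→S at t=6 → φ=6


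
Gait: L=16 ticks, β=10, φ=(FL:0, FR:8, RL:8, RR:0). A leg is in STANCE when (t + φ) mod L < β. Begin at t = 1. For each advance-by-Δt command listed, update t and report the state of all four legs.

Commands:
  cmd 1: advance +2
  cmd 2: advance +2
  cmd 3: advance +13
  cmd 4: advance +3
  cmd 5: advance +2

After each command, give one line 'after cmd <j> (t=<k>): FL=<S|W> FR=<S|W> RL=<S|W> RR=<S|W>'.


start t=1: FL=S FR=S RL=S RR=S
cmd 1: advance +2 → t=3, phase=(3,11,11,3) → FL=S FR=W RL=W RR=S
cmd 2: advance +2 → t=5, phase=(5,13,13,5) → FL=S FR=W RL=W RR=S
cmd 3: advance +13 → t=18, phase=(2,10,10,2) → FL=S FR=W RL=W RR=S
cmd 4: advance +3 → t=21, phase=(5,13,13,5) → FL=S FR=W RL=W RR=S
cmd 5: advance +2 → t=23, phase=(7,15,15,7) → FL=S FR=W RL=W RR=S

after cmd 1 (t=3): FL=S FR=W RL=W RR=S
after cmd 2 (t=5): FL=S FR=W RL=W RR=S
after cmd 3 (t=18): FL=S FR=W RL=W RR=S
after cmd 4 (t=21): FL=S FR=W RL=W RR=S
after cmd 5 (t=23): FL=S FR=W RL=W RR=S


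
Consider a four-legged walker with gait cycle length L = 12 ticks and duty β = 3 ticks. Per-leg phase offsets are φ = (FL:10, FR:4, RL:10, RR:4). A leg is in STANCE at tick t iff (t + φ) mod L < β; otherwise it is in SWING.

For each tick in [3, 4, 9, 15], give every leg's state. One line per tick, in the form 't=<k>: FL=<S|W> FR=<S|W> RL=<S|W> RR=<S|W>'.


t=3: FL=S FR=W RL=S RR=W
t=4: FL=S FR=W RL=S RR=W
t=9: FL=W FR=S RL=W RR=S
t=15: FL=S FR=W RL=S RR=W

t=3: phase=(1,7,1,7) vs β=3 → FL=S FR=W RL=S RR=W
t=4: phase=(2,8,2,8) vs β=3 → FL=S FR=W RL=S RR=W
t=9: phase=(7,1,7,1) vs β=3 → FL=W FR=S RL=W RR=S
t=15: phase=(1,7,1,7) vs β=3 → FL=S FR=W RL=S RR=W


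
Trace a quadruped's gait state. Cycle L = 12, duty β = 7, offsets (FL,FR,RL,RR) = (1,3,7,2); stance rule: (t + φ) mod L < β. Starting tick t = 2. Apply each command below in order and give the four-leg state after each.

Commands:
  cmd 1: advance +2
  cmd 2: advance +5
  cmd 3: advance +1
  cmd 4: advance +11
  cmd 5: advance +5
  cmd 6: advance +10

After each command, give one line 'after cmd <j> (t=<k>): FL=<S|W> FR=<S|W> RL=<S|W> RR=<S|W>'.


start t=2: FL=S FR=S RL=W RR=S
cmd 1: advance +2 → t=4, phase=(5,7,11,6) → FL=S FR=W RL=W RR=S
cmd 2: advance +5 → t=9, phase=(10,0,4,11) → FL=W FR=S RL=S RR=W
cmd 3: advance +1 → t=10, phase=(11,1,5,0) → FL=W FR=S RL=S RR=S
cmd 4: advance +11 → t=21, phase=(10,0,4,11) → FL=W FR=S RL=S RR=W
cmd 5: advance +5 → t=26, phase=(3,5,9,4) → FL=S FR=S RL=W RR=S
cmd 6: advance +10 → t=36, phase=(1,3,7,2) → FL=S FR=S RL=W RR=S

after cmd 1 (t=4): FL=S FR=W RL=W RR=S
after cmd 2 (t=9): FL=W FR=S RL=S RR=W
after cmd 3 (t=10): FL=W FR=S RL=S RR=S
after cmd 4 (t=21): FL=W FR=S RL=S RR=W
after cmd 5 (t=26): FL=S FR=S RL=W RR=S
after cmd 6 (t=36): FL=S FR=S RL=W RR=S


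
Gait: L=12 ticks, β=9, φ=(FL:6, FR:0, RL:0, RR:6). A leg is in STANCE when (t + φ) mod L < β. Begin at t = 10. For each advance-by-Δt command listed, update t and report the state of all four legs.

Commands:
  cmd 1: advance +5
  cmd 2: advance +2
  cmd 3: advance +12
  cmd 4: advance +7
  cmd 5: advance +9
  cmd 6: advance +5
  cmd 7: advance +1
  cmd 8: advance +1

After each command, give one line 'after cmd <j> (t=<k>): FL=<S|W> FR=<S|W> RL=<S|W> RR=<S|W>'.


after cmd 1 (t=15): FL=W FR=S RL=S RR=W
after cmd 2 (t=17): FL=W FR=S RL=S RR=W
after cmd 3 (t=29): FL=W FR=S RL=S RR=W
after cmd 4 (t=36): FL=S FR=S RL=S RR=S
after cmd 5 (t=45): FL=S FR=W RL=W RR=S
after cmd 6 (t=50): FL=S FR=S RL=S RR=S
after cmd 7 (t=51): FL=W FR=S RL=S RR=W
after cmd 8 (t=52): FL=W FR=S RL=S RR=W

start t=10: FL=S FR=W RL=W RR=S
cmd 1: advance +5 → t=15, phase=(9,3,3,9) → FL=W FR=S RL=S RR=W
cmd 2: advance +2 → t=17, phase=(11,5,5,11) → FL=W FR=S RL=S RR=W
cmd 3: advance +12 → t=29, phase=(11,5,5,11) → FL=W FR=S RL=S RR=W
cmd 4: advance +7 → t=36, phase=(6,0,0,6) → FL=S FR=S RL=S RR=S
cmd 5: advance +9 → t=45, phase=(3,9,9,3) → FL=S FR=W RL=W RR=S
cmd 6: advance +5 → t=50, phase=(8,2,2,8) → FL=S FR=S RL=S RR=S
cmd 7: advance +1 → t=51, phase=(9,3,3,9) → FL=W FR=S RL=S RR=W
cmd 8: advance +1 → t=52, phase=(10,4,4,10) → FL=W FR=S RL=S RR=W


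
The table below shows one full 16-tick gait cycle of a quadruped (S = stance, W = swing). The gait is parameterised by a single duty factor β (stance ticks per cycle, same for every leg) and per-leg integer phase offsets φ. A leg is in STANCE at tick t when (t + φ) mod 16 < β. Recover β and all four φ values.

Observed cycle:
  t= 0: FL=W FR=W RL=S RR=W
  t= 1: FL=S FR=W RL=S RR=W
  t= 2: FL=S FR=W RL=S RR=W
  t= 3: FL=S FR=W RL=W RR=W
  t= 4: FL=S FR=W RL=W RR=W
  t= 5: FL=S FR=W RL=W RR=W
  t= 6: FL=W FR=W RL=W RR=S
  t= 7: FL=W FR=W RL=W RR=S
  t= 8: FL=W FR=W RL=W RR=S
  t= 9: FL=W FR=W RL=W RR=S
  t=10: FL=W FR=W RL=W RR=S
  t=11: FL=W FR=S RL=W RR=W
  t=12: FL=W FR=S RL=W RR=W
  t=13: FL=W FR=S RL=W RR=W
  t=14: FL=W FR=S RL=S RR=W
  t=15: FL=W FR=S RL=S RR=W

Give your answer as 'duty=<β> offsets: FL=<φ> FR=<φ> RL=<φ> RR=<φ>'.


duty β = stance ticks per leg = 5
FL: stance ticks = 5; W→S at t=1 → φ=15
FR: stance ticks = 5; W→S at t=11 → φ=5
RL: stance ticks = 5; W→S at t=14 → φ=2
RR: stance ticks = 5; W→S at t=6 → φ=10

duty=5 offsets: FL=15 FR=5 RL=2 RR=10


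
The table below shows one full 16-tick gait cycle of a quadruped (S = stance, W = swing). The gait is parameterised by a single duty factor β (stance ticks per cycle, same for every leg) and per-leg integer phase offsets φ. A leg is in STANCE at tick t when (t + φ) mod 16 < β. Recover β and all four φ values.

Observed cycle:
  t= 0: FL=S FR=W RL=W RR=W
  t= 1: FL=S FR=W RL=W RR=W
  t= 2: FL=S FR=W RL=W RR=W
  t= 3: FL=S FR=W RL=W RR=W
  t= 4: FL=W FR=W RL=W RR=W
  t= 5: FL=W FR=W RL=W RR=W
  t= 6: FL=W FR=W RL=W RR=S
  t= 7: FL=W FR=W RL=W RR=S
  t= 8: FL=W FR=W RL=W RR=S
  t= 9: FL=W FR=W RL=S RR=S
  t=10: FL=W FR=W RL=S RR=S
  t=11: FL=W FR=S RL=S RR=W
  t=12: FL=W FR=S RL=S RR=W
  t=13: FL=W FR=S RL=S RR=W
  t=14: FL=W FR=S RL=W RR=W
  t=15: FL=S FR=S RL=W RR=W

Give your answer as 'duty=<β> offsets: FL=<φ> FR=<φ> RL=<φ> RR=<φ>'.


duty=5 offsets: FL=1 FR=5 RL=7 RR=10

duty β = stance ticks per leg = 5
FL: stance ticks = 5; W→S at t=15 → φ=1
FR: stance ticks = 5; W→S at t=11 → φ=5
RL: stance ticks = 5; W→S at t=9 → φ=7
RR: stance ticks = 5; W→S at t=6 → φ=10


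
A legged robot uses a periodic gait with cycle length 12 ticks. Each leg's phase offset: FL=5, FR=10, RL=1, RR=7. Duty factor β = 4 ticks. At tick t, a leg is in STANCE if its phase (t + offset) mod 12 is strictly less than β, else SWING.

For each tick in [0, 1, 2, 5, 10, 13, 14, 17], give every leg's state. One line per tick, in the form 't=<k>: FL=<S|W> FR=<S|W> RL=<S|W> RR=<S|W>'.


t=0: FL=W FR=W RL=S RR=W
t=1: FL=W FR=W RL=S RR=W
t=2: FL=W FR=S RL=S RR=W
t=5: FL=W FR=S RL=W RR=S
t=10: FL=S FR=W RL=W RR=W
t=13: FL=W FR=W RL=S RR=W
t=14: FL=W FR=S RL=S RR=W
t=17: FL=W FR=S RL=W RR=S

t=0: phase=(5,10,1,7) vs β=4 → FL=W FR=W RL=S RR=W
t=1: phase=(6,11,2,8) vs β=4 → FL=W FR=W RL=S RR=W
t=2: phase=(7,0,3,9) vs β=4 → FL=W FR=S RL=S RR=W
t=5: phase=(10,3,6,0) vs β=4 → FL=W FR=S RL=W RR=S
t=10: phase=(3,8,11,5) vs β=4 → FL=S FR=W RL=W RR=W
t=13: phase=(6,11,2,8) vs β=4 → FL=W FR=W RL=S RR=W
t=14: phase=(7,0,3,9) vs β=4 → FL=W FR=S RL=S RR=W
t=17: phase=(10,3,6,0) vs β=4 → FL=W FR=S RL=W RR=S


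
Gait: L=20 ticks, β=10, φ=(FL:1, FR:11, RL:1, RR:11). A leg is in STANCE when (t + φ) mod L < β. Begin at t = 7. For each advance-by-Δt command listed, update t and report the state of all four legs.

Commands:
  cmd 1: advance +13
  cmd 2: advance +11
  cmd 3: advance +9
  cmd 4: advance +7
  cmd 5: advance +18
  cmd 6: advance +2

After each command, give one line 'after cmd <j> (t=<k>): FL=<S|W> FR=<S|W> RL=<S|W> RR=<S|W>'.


after cmd 1 (t=20): FL=S FR=W RL=S RR=W
after cmd 2 (t=31): FL=W FR=S RL=W RR=S
after cmd 3 (t=40): FL=S FR=W RL=S RR=W
after cmd 4 (t=47): FL=S FR=W RL=S RR=W
after cmd 5 (t=65): FL=S FR=W RL=S RR=W
after cmd 6 (t=67): FL=S FR=W RL=S RR=W

start t=7: FL=S FR=W RL=S RR=W
cmd 1: advance +13 → t=20, phase=(1,11,1,11) → FL=S FR=W RL=S RR=W
cmd 2: advance +11 → t=31, phase=(12,2,12,2) → FL=W FR=S RL=W RR=S
cmd 3: advance +9 → t=40, phase=(1,11,1,11) → FL=S FR=W RL=S RR=W
cmd 4: advance +7 → t=47, phase=(8,18,8,18) → FL=S FR=W RL=S RR=W
cmd 5: advance +18 → t=65, phase=(6,16,6,16) → FL=S FR=W RL=S RR=W
cmd 6: advance +2 → t=67, phase=(8,18,8,18) → FL=S FR=W RL=S RR=W


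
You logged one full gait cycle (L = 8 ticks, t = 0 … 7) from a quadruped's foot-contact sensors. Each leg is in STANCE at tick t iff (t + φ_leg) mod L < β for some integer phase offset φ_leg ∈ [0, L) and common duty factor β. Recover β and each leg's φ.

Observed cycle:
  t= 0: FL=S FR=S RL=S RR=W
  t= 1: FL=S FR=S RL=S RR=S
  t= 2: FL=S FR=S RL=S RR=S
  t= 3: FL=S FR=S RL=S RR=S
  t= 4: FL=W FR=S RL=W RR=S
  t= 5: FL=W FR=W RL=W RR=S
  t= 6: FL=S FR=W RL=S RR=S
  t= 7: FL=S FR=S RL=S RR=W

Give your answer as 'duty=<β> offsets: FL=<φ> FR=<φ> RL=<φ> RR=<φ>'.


duty β = stance ticks per leg = 6
FL: stance ticks = 6; W→S at t=6 → φ=2
FR: stance ticks = 6; W→S at t=7 → φ=1
RL: stance ticks = 6; W→S at t=6 → φ=2
RR: stance ticks = 6; W→S at t=1 → φ=7

duty=6 offsets: FL=2 FR=1 RL=2 RR=7


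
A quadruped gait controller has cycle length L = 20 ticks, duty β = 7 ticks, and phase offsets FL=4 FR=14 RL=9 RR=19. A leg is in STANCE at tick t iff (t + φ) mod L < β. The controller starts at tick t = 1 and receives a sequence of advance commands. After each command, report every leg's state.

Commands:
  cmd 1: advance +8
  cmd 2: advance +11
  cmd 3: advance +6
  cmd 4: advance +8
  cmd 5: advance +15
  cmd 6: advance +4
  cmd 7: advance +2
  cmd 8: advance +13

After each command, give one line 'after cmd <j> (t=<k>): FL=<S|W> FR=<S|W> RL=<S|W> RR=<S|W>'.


after cmd 1 (t=9): FL=W FR=S RL=W RR=W
after cmd 2 (t=20): FL=S FR=W RL=W RR=W
after cmd 3 (t=26): FL=W FR=S RL=W RR=S
after cmd 4 (t=34): FL=W FR=W RL=S RR=W
after cmd 5 (t=49): FL=W FR=S RL=W RR=W
after cmd 6 (t=53): FL=W FR=W RL=S RR=W
after cmd 7 (t=55): FL=W FR=W RL=S RR=W
after cmd 8 (t=68): FL=W FR=S RL=W RR=W

start t=1: FL=S FR=W RL=W RR=S
cmd 1: advance +8 → t=9, phase=(13,3,18,8) → FL=W FR=S RL=W RR=W
cmd 2: advance +11 → t=20, phase=(4,14,9,19) → FL=S FR=W RL=W RR=W
cmd 3: advance +6 → t=26, phase=(10,0,15,5) → FL=W FR=S RL=W RR=S
cmd 4: advance +8 → t=34, phase=(18,8,3,13) → FL=W FR=W RL=S RR=W
cmd 5: advance +15 → t=49, phase=(13,3,18,8) → FL=W FR=S RL=W RR=W
cmd 6: advance +4 → t=53, phase=(17,7,2,12) → FL=W FR=W RL=S RR=W
cmd 7: advance +2 → t=55, phase=(19,9,4,14) → FL=W FR=W RL=S RR=W
cmd 8: advance +13 → t=68, phase=(12,2,17,7) → FL=W FR=S RL=W RR=W


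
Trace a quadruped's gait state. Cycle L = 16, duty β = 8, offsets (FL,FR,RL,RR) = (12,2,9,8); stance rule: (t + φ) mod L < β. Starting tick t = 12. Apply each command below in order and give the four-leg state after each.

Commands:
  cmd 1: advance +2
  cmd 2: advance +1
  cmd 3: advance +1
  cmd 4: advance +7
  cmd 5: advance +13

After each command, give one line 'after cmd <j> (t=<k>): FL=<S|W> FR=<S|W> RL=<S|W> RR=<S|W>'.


after cmd 1 (t=14): FL=W FR=S RL=S RR=S
after cmd 2 (t=15): FL=W FR=S RL=W RR=S
after cmd 3 (t=16): FL=W FR=S RL=W RR=W
after cmd 4 (t=23): FL=S FR=W RL=S RR=W
after cmd 5 (t=36): FL=S FR=S RL=W RR=W

start t=12: FL=W FR=W RL=S RR=S
cmd 1: advance +2 → t=14, phase=(10,0,7,6) → FL=W FR=S RL=S RR=S
cmd 2: advance +1 → t=15, phase=(11,1,8,7) → FL=W FR=S RL=W RR=S
cmd 3: advance +1 → t=16, phase=(12,2,9,8) → FL=W FR=S RL=W RR=W
cmd 4: advance +7 → t=23, phase=(3,9,0,15) → FL=S FR=W RL=S RR=W
cmd 5: advance +13 → t=36, phase=(0,6,13,12) → FL=S FR=S RL=W RR=W


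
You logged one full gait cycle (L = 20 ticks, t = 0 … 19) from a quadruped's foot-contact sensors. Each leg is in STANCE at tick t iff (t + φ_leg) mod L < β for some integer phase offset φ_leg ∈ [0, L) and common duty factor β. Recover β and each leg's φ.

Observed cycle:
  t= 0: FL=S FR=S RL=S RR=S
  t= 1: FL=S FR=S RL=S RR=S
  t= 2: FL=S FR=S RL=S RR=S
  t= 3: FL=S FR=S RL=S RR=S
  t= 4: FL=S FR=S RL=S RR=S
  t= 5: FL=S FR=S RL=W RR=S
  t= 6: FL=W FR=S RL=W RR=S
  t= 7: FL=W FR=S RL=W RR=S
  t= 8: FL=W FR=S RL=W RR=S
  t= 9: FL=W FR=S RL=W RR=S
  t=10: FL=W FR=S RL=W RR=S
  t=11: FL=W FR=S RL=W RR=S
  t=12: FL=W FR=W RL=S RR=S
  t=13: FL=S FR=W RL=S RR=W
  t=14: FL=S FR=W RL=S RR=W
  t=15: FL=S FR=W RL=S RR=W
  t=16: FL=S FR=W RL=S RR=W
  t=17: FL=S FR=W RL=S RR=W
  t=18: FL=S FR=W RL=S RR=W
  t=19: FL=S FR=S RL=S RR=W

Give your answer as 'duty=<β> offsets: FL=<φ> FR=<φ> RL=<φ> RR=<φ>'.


duty β = stance ticks per leg = 13
FL: stance ticks = 13; W→S at t=13 → φ=7
FR: stance ticks = 13; W→S at t=19 → φ=1
RL: stance ticks = 13; W→S at t=12 → φ=8
RR: stance ticks = 13; W→S at t=0 → φ=0

duty=13 offsets: FL=7 FR=1 RL=8 RR=0
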